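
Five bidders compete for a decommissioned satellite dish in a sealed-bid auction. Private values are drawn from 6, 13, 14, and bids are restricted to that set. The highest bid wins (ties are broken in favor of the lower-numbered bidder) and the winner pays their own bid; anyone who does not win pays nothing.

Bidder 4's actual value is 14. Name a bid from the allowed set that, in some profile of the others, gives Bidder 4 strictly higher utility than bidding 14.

13

Suppose Bidder 1 bids 6, Bidder 2 bids 6, Bidder 3 bids 6 and Bidder 5 bids 6.
Bid 14: wins, pays 14, utility 14 - 14 = 0.
Bid 13: wins, pays 13, utility 14 - 13 = 1.
So bidding 13 beats truth here (1 > 0).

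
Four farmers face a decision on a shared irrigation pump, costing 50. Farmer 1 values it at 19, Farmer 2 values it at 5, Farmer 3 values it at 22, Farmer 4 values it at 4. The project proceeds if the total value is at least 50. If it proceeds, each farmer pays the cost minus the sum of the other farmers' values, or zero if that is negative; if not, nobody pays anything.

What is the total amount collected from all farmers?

Total value 50 ≥ cost 50, so it is built.
Farmer 1: others sum to 31; max(0, 50 - 31) = 19.
Farmer 2: others sum to 45; max(0, 50 - 45) = 5.
Farmer 3: others sum to 28; max(0, 50 - 28) = 22.
Farmer 4: others sum to 46; max(0, 50 - 46) = 4.
Total collected = 19 + 5 + 22 + 4 = 50.

50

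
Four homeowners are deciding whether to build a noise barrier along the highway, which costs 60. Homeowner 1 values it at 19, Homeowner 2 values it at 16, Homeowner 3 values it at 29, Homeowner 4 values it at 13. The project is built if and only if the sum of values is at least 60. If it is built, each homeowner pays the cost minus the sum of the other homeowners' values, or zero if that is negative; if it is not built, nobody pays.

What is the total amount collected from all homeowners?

Total value 77 ≥ cost 60, so it is built.
Homeowner 1: others sum to 58; max(0, 60 - 58) = 2.
Homeowner 2: others sum to 61; max(0, 60 - 61) = 0.
Homeowner 3: others sum to 48; max(0, 60 - 48) = 12.
Homeowner 4: others sum to 64; max(0, 60 - 64) = 0.
Total collected = 2 + 0 + 12 + 0 = 14.

14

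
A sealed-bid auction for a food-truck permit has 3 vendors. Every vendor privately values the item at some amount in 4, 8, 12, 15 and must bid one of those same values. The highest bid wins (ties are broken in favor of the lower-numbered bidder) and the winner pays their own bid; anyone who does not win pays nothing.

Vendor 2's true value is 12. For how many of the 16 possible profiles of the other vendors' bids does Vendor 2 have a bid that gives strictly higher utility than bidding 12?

Others bid (4, 4): truth gives 0; bid 8 gives 4 > 0. Violating.
Others bid (4, 8): truth gives 0; bid 8 gives 4 > 0. Violating.
Others bid (4, 12): truth gives 0; no alternative beats it.
Others bid (4, 15): truth gives 0; no alternative beats it.
(Checking all 16 profiles: 2 have a profitable deviation, 14 do not.)

2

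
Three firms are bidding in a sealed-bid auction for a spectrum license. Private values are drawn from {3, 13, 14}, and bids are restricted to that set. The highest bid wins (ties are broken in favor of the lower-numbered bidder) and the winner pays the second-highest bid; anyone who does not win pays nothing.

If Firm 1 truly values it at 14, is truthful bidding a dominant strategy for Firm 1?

Yes

Check each profile of the others' bids and compare truth against every alternative bid.
Others bid (3, 3): truth gives 11, best alternative gives 11.
Others bid (3, 13): truth gives 1, best alternative gives 1.
Others bid (13, 3): truth gives 1, best alternative gives 1.
Others bid (13, 13): truth gives 1, best alternative gives 1.
Others bid (3, 14): truth gives 0, best alternative gives 0.
Others bid (13, 14): truth gives 0, best alternative gives 0.
(Remaining 3 profiles checked similarly; truth is weakly best in each.)
In every case the truthful bid is at least as good as any alternative, so it is a dominant strategy.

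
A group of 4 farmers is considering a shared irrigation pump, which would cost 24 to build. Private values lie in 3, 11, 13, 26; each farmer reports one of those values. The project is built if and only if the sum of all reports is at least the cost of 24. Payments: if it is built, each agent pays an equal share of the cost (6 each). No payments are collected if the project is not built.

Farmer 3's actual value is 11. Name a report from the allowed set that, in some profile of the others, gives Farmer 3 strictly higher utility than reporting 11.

Suppose Farmer 1 reports 3, Farmer 2 reports 3 and Farmer 4 reports 3.
Report 11: project not built, utility 0.
Report 26: project built, pays 6, utility 11 - 6 = 5.
So reporting 26 beats truth here (5 > 0).

26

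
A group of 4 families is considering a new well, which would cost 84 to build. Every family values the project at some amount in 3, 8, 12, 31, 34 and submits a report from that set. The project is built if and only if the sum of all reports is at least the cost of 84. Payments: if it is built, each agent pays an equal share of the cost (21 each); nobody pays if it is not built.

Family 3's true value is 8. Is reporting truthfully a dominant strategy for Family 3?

No

Consider the case where Family 1 reports 8, Family 2 reports 34 and Family 4 reports 34.
Truthful report 8: project built, pays 21, utility 8 - 21 = -13.
Report 3 instead: project not built, utility 0.
Since 0 > -13, reporting 3 is strictly better here, so truthful reporting is not dominant.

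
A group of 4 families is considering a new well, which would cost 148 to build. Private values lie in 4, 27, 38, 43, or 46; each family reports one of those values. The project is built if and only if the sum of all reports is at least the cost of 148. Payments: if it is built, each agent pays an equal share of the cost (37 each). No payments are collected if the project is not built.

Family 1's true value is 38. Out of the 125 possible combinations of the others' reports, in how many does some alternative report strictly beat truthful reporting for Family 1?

9

Others report (27, 38, 38): truth gives 0; report 46 gives 1 > 0. Violating.
Others report (27, 38, 43): truth gives 0; report 43 gives 1 > 0. Violating.
Others report (27, 43, 38): truth gives 0; report 43 gives 1 > 0. Violating.
Others report (38, 27, 38): truth gives 0; report 46 gives 1 > 0. Violating.
Others report (4, 4, 4): truth gives 0; no alternative beats it.
Others report (4, 4, 27): truth gives 0; no alternative beats it.
(Checking all 125 profiles: 9 have a profitable deviation, 116 do not.)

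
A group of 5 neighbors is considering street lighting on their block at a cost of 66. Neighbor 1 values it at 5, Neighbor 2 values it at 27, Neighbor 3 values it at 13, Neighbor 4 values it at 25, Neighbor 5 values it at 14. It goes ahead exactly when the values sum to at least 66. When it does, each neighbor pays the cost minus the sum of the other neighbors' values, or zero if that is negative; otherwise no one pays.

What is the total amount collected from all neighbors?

Total value 84 ≥ cost 66, so it is built.
Neighbor 1: others sum to 79; max(0, 66 - 79) = 0.
Neighbor 2: others sum to 57; max(0, 66 - 57) = 9.
Neighbor 3: others sum to 71; max(0, 66 - 71) = 0.
Neighbor 4: others sum to 59; max(0, 66 - 59) = 7.
Neighbor 5: others sum to 70; max(0, 66 - 70) = 0.
Total collected = 0 + 9 + 0 + 7 + 0 = 16.

16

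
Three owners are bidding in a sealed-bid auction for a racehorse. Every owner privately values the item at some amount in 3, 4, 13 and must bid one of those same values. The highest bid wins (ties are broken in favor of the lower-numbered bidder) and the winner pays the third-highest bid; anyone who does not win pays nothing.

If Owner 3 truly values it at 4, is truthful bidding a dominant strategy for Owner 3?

No

Consider the case where Owner 1 bids 3 and Owner 2 bids 4.
Truthful bid 4: loses, pays 0, utility 0.
Bid 13 instead: wins, pays 3, utility 4 - 3 = 1.
Since 1 > 0, bidding 13 is strictly better here, so truthful bidding is not dominant.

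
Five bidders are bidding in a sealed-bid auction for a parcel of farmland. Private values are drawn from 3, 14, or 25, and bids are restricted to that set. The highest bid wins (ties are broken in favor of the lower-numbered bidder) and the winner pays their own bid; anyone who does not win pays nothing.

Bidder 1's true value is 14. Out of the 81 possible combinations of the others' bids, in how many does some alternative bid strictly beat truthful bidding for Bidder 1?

Others bid (3, 3, 3, 3): truth gives 0; bid 3 gives 11 > 0. Violating.
Others bid (3, 3, 3, 14): truth gives 0; no alternative beats it.
Others bid (3, 3, 3, 25): truth gives 0; no alternative beats it.
(Checking all 81 profiles: 1 has a profitable deviation, 80 do not.)

1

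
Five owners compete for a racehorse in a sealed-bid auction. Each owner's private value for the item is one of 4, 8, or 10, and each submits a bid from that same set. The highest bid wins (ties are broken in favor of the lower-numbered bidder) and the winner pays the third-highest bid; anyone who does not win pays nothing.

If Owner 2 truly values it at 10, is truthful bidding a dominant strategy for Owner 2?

Check each profile of the others' bids and compare truth against every alternative bid.
Others bid (4, 4, 4, 10): truth gives 6, best alternative gives 0.
Others bid (4, 4, 10, 4): truth gives 6, best alternative gives 0.
Others bid (4, 10, 4, 4): truth gives 6, best alternative gives 0.
Others bid (8, 4, 4, 4): truth gives 6, best alternative gives 0.
Others bid (4, 4, 8, 10): truth gives 2, best alternative gives 0.
Others bid (4, 4, 10, 8): truth gives 2, best alternative gives 0.
(Remaining 75 profiles checked similarly; truth is weakly best in each.)
In every case the truthful bid is at least as good as any alternative, so it is a dominant strategy.

Yes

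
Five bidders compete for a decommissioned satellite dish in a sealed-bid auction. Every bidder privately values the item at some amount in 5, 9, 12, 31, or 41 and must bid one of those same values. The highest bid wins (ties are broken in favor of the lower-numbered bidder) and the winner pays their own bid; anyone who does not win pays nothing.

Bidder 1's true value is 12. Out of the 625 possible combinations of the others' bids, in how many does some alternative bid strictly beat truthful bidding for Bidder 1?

16

Others bid (5, 5, 5, 5): truth gives 0; bid 5 gives 7 > 0. Violating.
Others bid (5, 5, 5, 9): truth gives 0; bid 9 gives 3 > 0. Violating.
Others bid (5, 5, 9, 5): truth gives 0; bid 9 gives 3 > 0. Violating.
Others bid (5, 5, 9, 9): truth gives 0; bid 9 gives 3 > 0. Violating.
Others bid (5, 5, 5, 12): truth gives 0; no alternative beats it.
Others bid (5, 5, 5, 31): truth gives 0; no alternative beats it.
(Checking all 625 profiles: 16 have a profitable deviation, 609 do not.)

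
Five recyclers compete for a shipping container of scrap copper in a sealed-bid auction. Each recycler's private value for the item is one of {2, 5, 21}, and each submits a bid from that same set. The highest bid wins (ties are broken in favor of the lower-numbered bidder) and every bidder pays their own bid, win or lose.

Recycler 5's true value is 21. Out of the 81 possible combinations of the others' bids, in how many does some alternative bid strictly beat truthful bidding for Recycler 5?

66

Others bid (2, 2, 2, 2): truth gives 0; bid 5 gives 16 > 0. Violating.
Others bid (2, 2, 2, 21): truth gives -21; bid 2 gives -2 > -21. Violating.
Others bid (2, 2, 5, 21): truth gives -21; bid 2 gives -2 > -21. Violating.
Others bid (2, 2, 21, 2): truth gives -21; bid 2 gives -2 > -21. Violating.
Others bid (2, 2, 2, 5): truth gives 0; no alternative beats it.
Others bid (2, 2, 5, 2): truth gives 0; no alternative beats it.
(Checking all 81 profiles: 66 have a profitable deviation, 15 do not.)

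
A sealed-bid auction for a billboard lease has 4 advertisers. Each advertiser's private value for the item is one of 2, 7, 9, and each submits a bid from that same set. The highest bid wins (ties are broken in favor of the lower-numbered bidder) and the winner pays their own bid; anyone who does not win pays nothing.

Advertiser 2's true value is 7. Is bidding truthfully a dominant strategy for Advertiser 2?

Yes

Check each profile of the others' bids and compare truth against every alternative bid.
Others bid (2, 2, 2): truth gives 0, best alternative gives 0.
Others bid (2, 2, 7): truth gives 0, best alternative gives 0.
Others bid (2, 2, 9): truth gives 0, best alternative gives 0.
Others bid (2, 7, 2): truth gives 0, best alternative gives 0.
Others bid (2, 7, 7): truth gives 0, best alternative gives 0.
Others bid (2, 7, 9): truth gives 0, best alternative gives 0.
(Remaining 21 profiles checked similarly; truth is weakly best in each.)
In every case the truthful bid is at least as good as any alternative, so it is a dominant strategy.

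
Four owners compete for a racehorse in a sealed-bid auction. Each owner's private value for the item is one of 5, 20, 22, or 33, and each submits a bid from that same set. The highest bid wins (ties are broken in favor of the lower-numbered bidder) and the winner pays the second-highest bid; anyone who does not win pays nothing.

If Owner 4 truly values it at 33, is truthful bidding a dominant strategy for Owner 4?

Yes

Check each profile of the others' bids and compare truth against every alternative bid.
Others bid (5, 5, 22): truth gives 11, best alternative gives 0.
Others bid (5, 20, 22): truth gives 11, best alternative gives 0.
Others bid (5, 22, 5): truth gives 11, best alternative gives 0.
Others bid (5, 22, 20): truth gives 11, best alternative gives 0.
Others bid (5, 22, 22): truth gives 11, best alternative gives 0.
Others bid (20, 5, 22): truth gives 11, best alternative gives 0.
(Remaining 58 profiles checked similarly; truth is weakly best in each.)
In every case the truthful bid is at least as good as any alternative, so it is a dominant strategy.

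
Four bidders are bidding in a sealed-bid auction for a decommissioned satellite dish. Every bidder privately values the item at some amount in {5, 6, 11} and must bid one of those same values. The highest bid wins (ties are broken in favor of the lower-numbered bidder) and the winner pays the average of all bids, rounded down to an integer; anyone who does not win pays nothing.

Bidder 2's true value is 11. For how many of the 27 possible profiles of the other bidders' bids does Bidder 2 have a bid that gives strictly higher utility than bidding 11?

4

Others bid (5, 5, 5): truth gives 5; bid 6 gives 6 > 5. Violating.
Others bid (5, 5, 6): truth gives 5; bid 6 gives 6 > 5. Violating.
Others bid (5, 6, 5): truth gives 5; bid 6 gives 6 > 5. Violating.
Others bid (5, 6, 6): truth gives 4; bid 6 gives 6 > 4. Violating.
Others bid (5, 5, 11): truth gives 3; no alternative beats it.
Others bid (5, 6, 11): truth gives 3; no alternative beats it.
(Checking all 27 profiles: 4 have a profitable deviation, 23 do not.)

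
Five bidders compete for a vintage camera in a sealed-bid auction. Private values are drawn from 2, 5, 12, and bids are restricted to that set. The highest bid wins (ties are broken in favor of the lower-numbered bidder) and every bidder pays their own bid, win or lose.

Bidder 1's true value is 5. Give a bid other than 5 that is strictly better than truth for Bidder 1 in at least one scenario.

Suppose Bidder 2 bids 2, Bidder 3 bids 2, Bidder 4 bids 2 and Bidder 5 bids 2.
Bid 5: wins, pays 5, utility 5 - 5 = 0.
Bid 2: wins, pays 2, utility 5 - 2 = 3.
So bidding 2 beats truth here (3 > 0).

2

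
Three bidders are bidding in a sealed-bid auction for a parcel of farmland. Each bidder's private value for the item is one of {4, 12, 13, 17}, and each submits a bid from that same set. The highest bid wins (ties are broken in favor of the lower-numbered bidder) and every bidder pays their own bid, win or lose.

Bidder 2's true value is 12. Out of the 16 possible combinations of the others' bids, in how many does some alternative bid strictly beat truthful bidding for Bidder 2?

Others bid (4, 13): truth gives -12; bid 13 gives -1 > -12. Violating.
Others bid (4, 17): truth gives -12; bid 4 gives -4 > -12. Violating.
Others bid (12, 4): truth gives -12; bid 13 gives -1 > -12. Violating.
Others bid (12, 12): truth gives -12; bid 13 gives -1 > -12. Violating.
Others bid (4, 4): truth gives 0; no alternative beats it.
Others bid (4, 12): truth gives 0; no alternative beats it.
(Checking all 16 profiles: 14 have a profitable deviation, 2 do not.)

14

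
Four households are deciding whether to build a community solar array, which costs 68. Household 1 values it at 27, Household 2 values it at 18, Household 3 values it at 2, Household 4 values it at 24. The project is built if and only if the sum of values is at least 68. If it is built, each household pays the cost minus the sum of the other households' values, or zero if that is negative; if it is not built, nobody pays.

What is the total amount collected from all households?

60

Total value 71 ≥ cost 68, so it is built.
Household 1: others sum to 44; max(0, 68 - 44) = 24.
Household 2: others sum to 53; max(0, 68 - 53) = 15.
Household 3: others sum to 69; max(0, 68 - 69) = 0.
Household 4: others sum to 47; max(0, 68 - 47) = 21.
Total collected = 24 + 15 + 0 + 21 = 60.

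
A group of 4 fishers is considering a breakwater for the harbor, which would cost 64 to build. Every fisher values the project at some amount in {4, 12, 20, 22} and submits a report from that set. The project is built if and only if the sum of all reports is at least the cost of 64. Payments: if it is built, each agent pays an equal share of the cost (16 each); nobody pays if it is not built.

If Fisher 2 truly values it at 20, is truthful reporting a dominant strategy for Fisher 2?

Check each profile of the others' reports and compare truth against every alternative report.
Others report (4, 20, 20): truth gives 4, best alternative gives 4.
Others report (4, 20, 22): truth gives 4, best alternative gives 4.
Others report (4, 22, 20): truth gives 4, best alternative gives 4.
Others report (4, 22, 22): truth gives 4, best alternative gives 4.
Others report (12, 12, 20): truth gives 4, best alternative gives 4.
Others report (12, 12, 22): truth gives 4, best alternative gives 4.
(Remaining 58 profiles checked similarly; truth is weakly best in each.)
In every case the truthful report is at least as good as any alternative, so it is a dominant strategy.

Yes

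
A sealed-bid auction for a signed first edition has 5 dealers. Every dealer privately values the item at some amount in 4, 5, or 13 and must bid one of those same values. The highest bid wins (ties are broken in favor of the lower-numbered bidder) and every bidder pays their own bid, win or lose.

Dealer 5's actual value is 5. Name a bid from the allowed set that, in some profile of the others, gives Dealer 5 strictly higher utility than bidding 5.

4

Suppose Dealer 1 bids 4, Dealer 2 bids 4, Dealer 3 bids 4 and Dealer 4 bids 5.
Bid 5: loses but pays 5, utility -5.
Bid 4: loses but pays 4, utility -4.
So bidding 4 beats truth here (-4 > -5).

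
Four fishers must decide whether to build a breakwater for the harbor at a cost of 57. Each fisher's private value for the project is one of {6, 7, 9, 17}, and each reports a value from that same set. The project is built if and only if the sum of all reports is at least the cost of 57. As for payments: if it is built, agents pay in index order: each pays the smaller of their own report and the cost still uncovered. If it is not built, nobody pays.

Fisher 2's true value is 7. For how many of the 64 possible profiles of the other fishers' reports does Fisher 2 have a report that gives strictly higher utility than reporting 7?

1

Others report (17, 17, 17): truth gives 0; report 6 gives 1 > 0. Violating.
Others report (6, 6, 6): truth gives 0; no alternative beats it.
Others report (6, 6, 7): truth gives 0; no alternative beats it.
(Checking all 64 profiles: 1 has a profitable deviation, 63 do not.)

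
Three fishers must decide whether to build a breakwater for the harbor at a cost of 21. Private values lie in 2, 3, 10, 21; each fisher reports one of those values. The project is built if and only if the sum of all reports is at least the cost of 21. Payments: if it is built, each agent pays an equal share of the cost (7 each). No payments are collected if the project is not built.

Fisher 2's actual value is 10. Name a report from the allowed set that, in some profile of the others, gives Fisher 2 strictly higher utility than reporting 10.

21

Suppose Fisher 1 reports 2 and Fisher 3 reports 2.
Report 10: project not built, utility 0.
Report 21: project built, pays 7, utility 10 - 7 = 3.
So reporting 21 beats truth here (3 > 0).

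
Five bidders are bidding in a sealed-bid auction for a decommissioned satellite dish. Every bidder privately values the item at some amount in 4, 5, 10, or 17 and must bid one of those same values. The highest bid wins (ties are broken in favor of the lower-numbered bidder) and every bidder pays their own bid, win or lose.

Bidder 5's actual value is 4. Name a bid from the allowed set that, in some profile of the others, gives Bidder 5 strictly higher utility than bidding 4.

5

Suppose Bidder 1 bids 4, Bidder 2 bids 4, Bidder 3 bids 4 and Bidder 4 bids 4.
Bid 4: loses but pays 4, utility -4.
Bid 5: wins, pays 5, utility 4 - 5 = -1.
So bidding 5 beats truth here (-1 > -4).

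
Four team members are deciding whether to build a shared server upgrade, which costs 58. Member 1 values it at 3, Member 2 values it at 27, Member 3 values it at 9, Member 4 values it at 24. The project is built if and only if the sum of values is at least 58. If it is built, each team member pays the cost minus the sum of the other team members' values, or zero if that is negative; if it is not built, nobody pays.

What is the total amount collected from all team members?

Total value 63 ≥ cost 58, so it is built.
Member 1: others sum to 60; max(0, 58 - 60) = 0.
Member 2: others sum to 36; max(0, 58 - 36) = 22.
Member 3: others sum to 54; max(0, 58 - 54) = 4.
Member 4: others sum to 39; max(0, 58 - 39) = 19.
Total collected = 0 + 22 + 4 + 19 = 45.

45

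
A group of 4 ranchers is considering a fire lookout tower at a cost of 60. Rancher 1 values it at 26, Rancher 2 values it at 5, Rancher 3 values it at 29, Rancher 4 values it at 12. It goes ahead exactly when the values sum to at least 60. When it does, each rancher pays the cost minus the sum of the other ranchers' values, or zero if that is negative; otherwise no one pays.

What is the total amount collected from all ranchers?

Total value 72 ≥ cost 60, so it is built.
Rancher 1: others sum to 46; max(0, 60 - 46) = 14.
Rancher 2: others sum to 67; max(0, 60 - 67) = 0.
Rancher 3: others sum to 43; max(0, 60 - 43) = 17.
Rancher 4: others sum to 60; max(0, 60 - 60) = 0.
Total collected = 14 + 0 + 17 + 0 = 31.

31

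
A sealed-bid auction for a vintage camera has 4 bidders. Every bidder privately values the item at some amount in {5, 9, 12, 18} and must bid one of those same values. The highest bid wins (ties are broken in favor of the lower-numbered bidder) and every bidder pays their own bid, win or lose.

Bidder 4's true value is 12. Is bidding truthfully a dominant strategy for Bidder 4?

Consider the case where Bidder 1 bids 5, Bidder 2 bids 5 and Bidder 3 bids 5.
Truthful bid 12: wins, pays 12, utility 12 - 12 = 0.
Bid 9 instead: wins, pays 9, utility 12 - 9 = 3.
Since 3 > 0, bidding 9 is strictly better here, so truthful bidding is not dominant.

No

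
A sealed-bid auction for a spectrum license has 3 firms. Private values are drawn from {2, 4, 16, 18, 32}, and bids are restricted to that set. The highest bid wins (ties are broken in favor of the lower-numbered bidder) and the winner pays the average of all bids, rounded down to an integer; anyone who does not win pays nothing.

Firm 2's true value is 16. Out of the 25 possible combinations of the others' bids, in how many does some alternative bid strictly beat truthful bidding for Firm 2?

6

Others bid (2, 2): truth gives 10; bid 4 gives 14 > 10. Violating.
Others bid (2, 4): truth gives 9; bid 4 gives 13 > 9. Violating.
Others bid (2, 18): truth gives 0; bid 18 gives 4 > 0. Violating.
Others bid (4, 18): truth gives 0; bid 18 gives 3 > 0. Violating.
Others bid (2, 16): truth gives 5; no alternative beats it.
Others bid (2, 32): truth gives 0; no alternative beats it.
(Checking all 25 profiles: 6 have a profitable deviation, 19 do not.)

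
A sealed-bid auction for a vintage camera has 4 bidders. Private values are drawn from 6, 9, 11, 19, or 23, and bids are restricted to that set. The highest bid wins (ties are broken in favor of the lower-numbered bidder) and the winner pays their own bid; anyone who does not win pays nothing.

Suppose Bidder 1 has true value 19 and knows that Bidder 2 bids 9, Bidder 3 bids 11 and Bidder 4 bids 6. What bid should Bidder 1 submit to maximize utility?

Bid 6: loses, pays 0, utility 0.
Bid 9: loses, pays 0, utility 0.
Bid 11: wins, pays 11, utility 19 - 11 = 8.
Bid 19: wins, pays 19, utility 19 - 19 = 0.
Bid 23: wins, pays 23, utility 19 - 23 = -4.
The best choice is 11 with utility 8.

11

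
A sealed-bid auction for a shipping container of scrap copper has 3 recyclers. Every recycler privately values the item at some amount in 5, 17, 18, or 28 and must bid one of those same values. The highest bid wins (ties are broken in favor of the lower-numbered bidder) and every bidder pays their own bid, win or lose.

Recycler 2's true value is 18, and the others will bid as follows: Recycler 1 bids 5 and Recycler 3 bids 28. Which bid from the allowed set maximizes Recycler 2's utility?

5

Bid 5: loses but pays 5, utility -5.
Bid 17: loses but pays 17, utility -17.
Bid 18: loses but pays 18, utility -18.
Bid 28: wins, pays 28, utility 18 - 28 = -10.
The best choice is 5 with utility -5.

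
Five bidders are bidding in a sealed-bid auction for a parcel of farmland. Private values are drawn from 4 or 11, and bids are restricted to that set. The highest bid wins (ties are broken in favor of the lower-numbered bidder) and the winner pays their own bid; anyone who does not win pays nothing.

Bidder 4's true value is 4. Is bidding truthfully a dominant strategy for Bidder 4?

Check each profile of the others' bids and compare truth against every alternative bid.
Others bid (4, 4, 4, 4): truth gives 0, best alternative gives -7.
Others bid (4, 4, 4, 11): truth gives 0, best alternative gives -7.
Others bid (4, 4, 11, 4): truth gives 0, best alternative gives 0.
Others bid (4, 4, 11, 11): truth gives 0, best alternative gives 0.
Others bid (4, 11, 4, 4): truth gives 0, best alternative gives 0.
Others bid (4, 11, 4, 11): truth gives 0, best alternative gives 0.
(Remaining 10 profiles checked similarly; truth is weakly best in each.)
In every case the truthful bid is at least as good as any alternative, so it is a dominant strategy.

Yes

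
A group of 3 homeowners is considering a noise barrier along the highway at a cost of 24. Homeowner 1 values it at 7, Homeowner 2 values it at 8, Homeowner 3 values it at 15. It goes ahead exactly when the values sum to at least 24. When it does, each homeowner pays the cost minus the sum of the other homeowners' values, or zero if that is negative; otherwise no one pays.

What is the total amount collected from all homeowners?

Total value 30 ≥ cost 24, so it is built.
Homeowner 1: others sum to 23; max(0, 24 - 23) = 1.
Homeowner 2: others sum to 22; max(0, 24 - 22) = 2.
Homeowner 3: others sum to 15; max(0, 24 - 15) = 9.
Total collected = 1 + 2 + 9 = 12.

12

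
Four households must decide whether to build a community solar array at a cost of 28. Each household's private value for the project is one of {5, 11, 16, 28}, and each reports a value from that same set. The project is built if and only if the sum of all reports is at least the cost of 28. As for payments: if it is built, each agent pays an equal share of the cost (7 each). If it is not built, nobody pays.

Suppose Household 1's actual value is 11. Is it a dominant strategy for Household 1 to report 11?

No

Consider the case where Household 2 reports 5, Household 3 reports 5 and Household 4 reports 5.
Truthful report 11: project not built, utility 0.
Report 16 instead: project built, pays 7, utility 11 - 7 = 4.
Since 4 > 0, reporting 16 is strictly better here, so truthful reporting is not dominant.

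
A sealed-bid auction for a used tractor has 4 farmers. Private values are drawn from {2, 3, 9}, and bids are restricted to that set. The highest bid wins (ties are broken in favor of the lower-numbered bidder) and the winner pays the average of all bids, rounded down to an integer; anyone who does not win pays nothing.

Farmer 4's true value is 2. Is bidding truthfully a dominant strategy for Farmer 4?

Check each profile of the others' bids and compare truth against every alternative bid.
Others bid (2, 2, 2): truth gives 0, best alternative gives 0.
Others bid (2, 2, 3): truth gives 0, best alternative gives 0.
Others bid (2, 2, 9): truth gives 0, best alternative gives 0.
Others bid (2, 3, 2): truth gives 0, best alternative gives 0.
Others bid (2, 3, 3): truth gives 0, best alternative gives 0.
Others bid (2, 3, 9): truth gives 0, best alternative gives 0.
(Remaining 21 profiles checked similarly; truth is weakly best in each.)
In every case the truthful bid is at least as good as any alternative, so it is a dominant strategy.

Yes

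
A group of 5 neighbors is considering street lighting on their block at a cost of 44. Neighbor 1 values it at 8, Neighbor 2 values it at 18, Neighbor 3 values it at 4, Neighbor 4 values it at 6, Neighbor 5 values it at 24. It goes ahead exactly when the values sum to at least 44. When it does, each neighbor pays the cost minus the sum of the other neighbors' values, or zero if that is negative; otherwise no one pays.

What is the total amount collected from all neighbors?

10

Total value 60 ≥ cost 44, so it is built.
Neighbor 1: others sum to 52; max(0, 44 - 52) = 0.
Neighbor 2: others sum to 42; max(0, 44 - 42) = 2.
Neighbor 3: others sum to 56; max(0, 44 - 56) = 0.
Neighbor 4: others sum to 54; max(0, 44 - 54) = 0.
Neighbor 5: others sum to 36; max(0, 44 - 36) = 8.
Total collected = 0 + 2 + 0 + 0 + 8 = 10.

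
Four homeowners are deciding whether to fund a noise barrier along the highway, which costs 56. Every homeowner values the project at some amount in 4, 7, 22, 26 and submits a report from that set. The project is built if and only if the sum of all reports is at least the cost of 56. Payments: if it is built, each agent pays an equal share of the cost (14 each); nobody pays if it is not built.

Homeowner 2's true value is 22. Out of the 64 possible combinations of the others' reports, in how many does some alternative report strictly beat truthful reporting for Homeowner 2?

Others report (4, 4, 22): truth gives 0; report 26 gives 8 > 0. Violating.
Others report (4, 7, 22): truth gives 0; report 26 gives 8 > 0. Violating.
Others report (4, 22, 4): truth gives 0; report 26 gives 8 > 0. Violating.
Others report (4, 22, 7): truth gives 0; report 26 gives 8 > 0. Violating.
Others report (4, 4, 4): truth gives 0; no alternative beats it.
Others report (4, 4, 7): truth gives 0; no alternative beats it.
(Checking all 64 profiles: 9 have a profitable deviation, 55 do not.)

9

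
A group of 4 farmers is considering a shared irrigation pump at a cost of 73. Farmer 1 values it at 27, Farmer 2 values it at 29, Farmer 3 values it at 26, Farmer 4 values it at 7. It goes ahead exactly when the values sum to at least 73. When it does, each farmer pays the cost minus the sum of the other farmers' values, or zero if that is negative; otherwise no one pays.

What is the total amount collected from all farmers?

34

Total value 89 ≥ cost 73, so it is built.
Farmer 1: others sum to 62; max(0, 73 - 62) = 11.
Farmer 2: others sum to 60; max(0, 73 - 60) = 13.
Farmer 3: others sum to 63; max(0, 73 - 63) = 10.
Farmer 4: others sum to 82; max(0, 73 - 82) = 0.
Total collected = 11 + 13 + 10 + 0 = 34.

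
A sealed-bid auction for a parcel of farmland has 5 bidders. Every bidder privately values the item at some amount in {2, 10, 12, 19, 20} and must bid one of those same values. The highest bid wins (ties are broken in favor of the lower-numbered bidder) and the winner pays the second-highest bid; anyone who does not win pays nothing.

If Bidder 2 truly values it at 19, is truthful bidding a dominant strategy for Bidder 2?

Check each profile of the others' bids and compare truth against every alternative bid.
Others bid (2, 2, 2, 2): truth gives 17, best alternative gives 17.
Others bid (2, 2, 2, 10): truth gives 9, best alternative gives 9.
Others bid (2, 2, 10, 2): truth gives 9, best alternative gives 9.
Others bid (2, 2, 10, 10): truth gives 9, best alternative gives 9.
Others bid (2, 10, 2, 2): truth gives 9, best alternative gives 9.
Others bid (2, 10, 2, 10): truth gives 9, best alternative gives 9.
(Remaining 619 profiles checked similarly; truth is weakly best in each.)
In every case the truthful bid is at least as good as any alternative, so it is a dominant strategy.

Yes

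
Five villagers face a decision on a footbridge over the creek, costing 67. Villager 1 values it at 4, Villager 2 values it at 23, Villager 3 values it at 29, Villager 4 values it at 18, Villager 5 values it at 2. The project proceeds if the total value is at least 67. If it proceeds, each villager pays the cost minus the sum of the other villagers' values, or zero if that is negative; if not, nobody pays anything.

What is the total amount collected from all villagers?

43

Total value 76 ≥ cost 67, so it is built.
Villager 1: others sum to 72; max(0, 67 - 72) = 0.
Villager 2: others sum to 53; max(0, 67 - 53) = 14.
Villager 3: others sum to 47; max(0, 67 - 47) = 20.
Villager 4: others sum to 58; max(0, 67 - 58) = 9.
Villager 5: others sum to 74; max(0, 67 - 74) = 0.
Total collected = 0 + 14 + 20 + 9 + 0 = 43.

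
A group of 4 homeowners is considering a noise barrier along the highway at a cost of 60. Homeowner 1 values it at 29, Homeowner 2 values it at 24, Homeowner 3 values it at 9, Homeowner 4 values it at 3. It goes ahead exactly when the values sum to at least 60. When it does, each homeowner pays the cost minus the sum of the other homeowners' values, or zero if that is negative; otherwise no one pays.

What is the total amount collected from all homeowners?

Total value 65 ≥ cost 60, so it is built.
Homeowner 1: others sum to 36; max(0, 60 - 36) = 24.
Homeowner 2: others sum to 41; max(0, 60 - 41) = 19.
Homeowner 3: others sum to 56; max(0, 60 - 56) = 4.
Homeowner 4: others sum to 62; max(0, 60 - 62) = 0.
Total collected = 24 + 19 + 4 + 0 = 47.

47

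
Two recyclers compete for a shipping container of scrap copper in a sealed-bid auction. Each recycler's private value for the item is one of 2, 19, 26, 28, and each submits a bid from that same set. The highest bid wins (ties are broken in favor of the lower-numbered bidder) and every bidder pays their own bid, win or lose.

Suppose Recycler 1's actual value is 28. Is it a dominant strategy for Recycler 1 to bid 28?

Consider the case where Recycler 2 bids 2.
Truthful bid 28: wins, pays 28, utility 28 - 28 = 0.
Bid 2 instead: wins, pays 2, utility 28 - 2 = 26.
Since 26 > 0, bidding 2 is strictly better here, so truthful bidding is not dominant.

No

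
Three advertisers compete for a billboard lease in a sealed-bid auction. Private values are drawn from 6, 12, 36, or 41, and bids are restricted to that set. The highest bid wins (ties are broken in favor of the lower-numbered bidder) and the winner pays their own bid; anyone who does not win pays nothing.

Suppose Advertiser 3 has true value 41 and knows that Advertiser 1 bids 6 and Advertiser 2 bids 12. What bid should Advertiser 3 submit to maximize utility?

Bid 6: loses, pays 0, utility 0.
Bid 12: loses, pays 0, utility 0.
Bid 36: wins, pays 36, utility 41 - 36 = 5.
Bid 41: wins, pays 41, utility 41 - 41 = 0.
The best choice is 36 with utility 5.

36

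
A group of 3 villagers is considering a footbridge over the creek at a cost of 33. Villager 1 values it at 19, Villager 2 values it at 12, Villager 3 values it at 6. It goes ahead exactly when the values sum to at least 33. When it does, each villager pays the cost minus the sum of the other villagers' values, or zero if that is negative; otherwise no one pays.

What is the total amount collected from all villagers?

25

Total value 37 ≥ cost 33, so it is built.
Villager 1: others sum to 18; max(0, 33 - 18) = 15.
Villager 2: others sum to 25; max(0, 33 - 25) = 8.
Villager 3: others sum to 31; max(0, 33 - 31) = 2.
Total collected = 15 + 8 + 2 = 25.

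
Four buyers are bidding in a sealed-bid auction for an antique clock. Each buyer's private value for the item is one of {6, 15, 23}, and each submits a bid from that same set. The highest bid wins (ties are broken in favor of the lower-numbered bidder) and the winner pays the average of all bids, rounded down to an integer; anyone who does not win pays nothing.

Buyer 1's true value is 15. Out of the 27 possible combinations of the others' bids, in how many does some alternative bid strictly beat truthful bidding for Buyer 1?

Others bid (6, 6, 6): truth gives 7; bid 6 gives 9 > 7. Violating.
Others bid (6, 6, 23): truth gives 0; bid 23 gives 1 > 0. Violating.
Others bid (6, 23, 6): truth gives 0; bid 23 gives 1 > 0. Violating.
Others bid (23, 6, 6): truth gives 0; bid 23 gives 1 > 0. Violating.
Others bid (6, 6, 15): truth gives 5; no alternative beats it.
Others bid (6, 15, 6): truth gives 5; no alternative beats it.
(Checking all 27 profiles: 4 have a profitable deviation, 23 do not.)

4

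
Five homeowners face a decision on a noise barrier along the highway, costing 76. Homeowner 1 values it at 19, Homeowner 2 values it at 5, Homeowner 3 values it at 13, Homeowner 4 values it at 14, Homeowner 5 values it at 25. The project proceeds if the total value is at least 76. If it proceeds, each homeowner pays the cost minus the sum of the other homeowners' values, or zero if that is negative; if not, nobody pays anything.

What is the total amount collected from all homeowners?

Total value 76 ≥ cost 76, so it is built.
Homeowner 1: others sum to 57; max(0, 76 - 57) = 19.
Homeowner 2: others sum to 71; max(0, 76 - 71) = 5.
Homeowner 3: others sum to 63; max(0, 76 - 63) = 13.
Homeowner 4: others sum to 62; max(0, 76 - 62) = 14.
Homeowner 5: others sum to 51; max(0, 76 - 51) = 25.
Total collected = 19 + 5 + 13 + 14 + 25 = 76.

76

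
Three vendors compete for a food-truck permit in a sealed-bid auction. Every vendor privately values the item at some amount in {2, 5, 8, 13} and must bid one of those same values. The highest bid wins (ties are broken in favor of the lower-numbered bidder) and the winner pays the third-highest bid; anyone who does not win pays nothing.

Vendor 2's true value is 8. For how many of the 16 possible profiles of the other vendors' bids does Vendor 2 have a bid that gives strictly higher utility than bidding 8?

Others bid (2, 13): truth gives 0; bid 13 gives 6 > 0. Violating.
Others bid (5, 13): truth gives 0; bid 13 gives 3 > 0. Violating.
Others bid (8, 2): truth gives 0; bid 13 gives 6 > 0. Violating.
Others bid (8, 5): truth gives 0; bid 13 gives 3 > 0. Violating.
Others bid (2, 2): truth gives 6; no alternative beats it.
Others bid (2, 5): truth gives 6; no alternative beats it.
(Checking all 16 profiles: 4 have a profitable deviation, 12 do not.)

4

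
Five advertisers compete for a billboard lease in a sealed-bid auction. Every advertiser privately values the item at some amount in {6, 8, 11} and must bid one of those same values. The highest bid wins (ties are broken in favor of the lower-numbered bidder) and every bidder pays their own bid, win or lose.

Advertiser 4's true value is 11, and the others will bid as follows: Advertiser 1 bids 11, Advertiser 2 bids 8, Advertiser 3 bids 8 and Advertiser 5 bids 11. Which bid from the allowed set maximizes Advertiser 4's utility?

6

Bid 6: loses but pays 6, utility -6.
Bid 8: loses but pays 8, utility -8.
Bid 11: loses but pays 11, utility -11.
The best choice is 6 with utility -6.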